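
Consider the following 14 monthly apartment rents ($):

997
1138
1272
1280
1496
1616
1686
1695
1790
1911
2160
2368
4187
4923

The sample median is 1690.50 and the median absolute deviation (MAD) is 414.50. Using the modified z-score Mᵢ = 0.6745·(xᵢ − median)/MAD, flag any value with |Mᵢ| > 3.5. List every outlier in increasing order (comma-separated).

4187, 4923

|Mᵢ| > 3.5 ⇔ |xᵢ − 1690.50| > 3.5·414.50/0.6745 = 2150.85.
So outliers lie outside [-460.35, 3841.35].
4187: M = 4.06 → outlier.
4923: M = 5.26 → outlier.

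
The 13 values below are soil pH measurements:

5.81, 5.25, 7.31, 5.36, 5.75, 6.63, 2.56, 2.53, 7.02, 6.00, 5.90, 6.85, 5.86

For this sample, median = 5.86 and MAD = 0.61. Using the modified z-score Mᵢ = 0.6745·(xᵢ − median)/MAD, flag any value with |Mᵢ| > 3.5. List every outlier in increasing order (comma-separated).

|Mᵢ| > 3.5 ⇔ |xᵢ − 5.86| > 3.5·0.61/0.6745 = 3.17.
So outliers lie outside [2.69, 9.03].
2.53: M = -3.68 → outlier.
2.56: M = -3.65 → outlier.

2.53, 2.56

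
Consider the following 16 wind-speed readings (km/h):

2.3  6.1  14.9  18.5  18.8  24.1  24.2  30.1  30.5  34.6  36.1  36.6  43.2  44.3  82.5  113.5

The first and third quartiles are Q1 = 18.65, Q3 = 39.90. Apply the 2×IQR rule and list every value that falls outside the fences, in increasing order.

82.5, 113.5

IQR = Q3 − Q1 = 39.90 − 18.65 = 21.25.
Lower fence = Q1 − 2·IQR = 18.65 − 42.50 = -23.85.
Upper fence = Q3 + 2·IQR = 39.90 + 42.50 = 82.40.
82.5 > 82.40 → outlier.
113.5 > 82.40 → outlier.
All remaining values lie within [-23.85, 82.40].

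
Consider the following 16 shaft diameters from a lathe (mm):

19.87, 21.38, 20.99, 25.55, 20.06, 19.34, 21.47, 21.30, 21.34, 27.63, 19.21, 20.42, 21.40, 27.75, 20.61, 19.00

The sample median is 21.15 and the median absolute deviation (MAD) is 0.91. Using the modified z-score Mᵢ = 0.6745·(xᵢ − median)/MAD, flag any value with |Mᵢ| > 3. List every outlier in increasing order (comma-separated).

25.55, 27.63, 27.75

|Mᵢ| > 3 ⇔ |xᵢ − 21.15| > 3·0.91/0.6745 = 4.05.
So outliers lie outside [17.10, 25.20].
25.55: M = 3.26 → outlier.
27.63: M = 4.80 → outlier.
27.75: M = 4.89 → outlier.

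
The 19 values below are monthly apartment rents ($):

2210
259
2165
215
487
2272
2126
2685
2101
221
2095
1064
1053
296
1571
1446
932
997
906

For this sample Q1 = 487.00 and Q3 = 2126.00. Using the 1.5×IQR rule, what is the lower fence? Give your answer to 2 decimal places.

IQR = Q3 − Q1 = 2126.00 − 487.00 = 1639.00.
Lower fence = Q1 − 1.5·IQR = 487.00 − 2458.50 = -1971.50.
Upper fence = Q3 + 1.5·IQR = 2126.00 + 2458.50 = 4584.50.

-1971.50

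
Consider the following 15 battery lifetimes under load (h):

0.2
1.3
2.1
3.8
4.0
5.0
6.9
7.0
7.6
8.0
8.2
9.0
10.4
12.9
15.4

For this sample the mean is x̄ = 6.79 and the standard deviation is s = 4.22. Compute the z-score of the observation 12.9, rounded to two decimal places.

1.45

z = (12.9 − 6.79) / 4.22 = 1.45.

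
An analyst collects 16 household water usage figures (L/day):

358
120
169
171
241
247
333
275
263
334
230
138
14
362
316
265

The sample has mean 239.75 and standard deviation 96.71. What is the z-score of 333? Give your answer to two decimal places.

z = (333 − 239.75) / 96.71 = 0.96.

0.96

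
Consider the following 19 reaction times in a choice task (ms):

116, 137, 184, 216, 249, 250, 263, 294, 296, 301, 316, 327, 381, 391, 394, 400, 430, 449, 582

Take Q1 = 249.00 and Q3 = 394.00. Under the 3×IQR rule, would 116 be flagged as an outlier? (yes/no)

no

IQR = Q3 − Q1 = 394.00 − 249.00 = 145.00.
Lower fence = Q1 − 3·IQR = 249.00 − 435.00 = -186.00.
Upper fence = Q3 + 3·IQR = 394.00 + 435.00 = 829.00.
116 lies within [-186.00, 829.00].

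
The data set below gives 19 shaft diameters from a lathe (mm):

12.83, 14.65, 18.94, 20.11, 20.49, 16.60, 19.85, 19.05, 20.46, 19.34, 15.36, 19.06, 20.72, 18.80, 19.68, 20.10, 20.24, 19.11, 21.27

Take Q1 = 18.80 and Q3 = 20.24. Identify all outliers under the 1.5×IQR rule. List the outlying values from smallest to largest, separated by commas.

12.83, 14.65, 15.36, 16.60

IQR = Q3 − Q1 = 20.24 − 18.80 = 1.44.
Lower fence = Q1 − 1.5·IQR = 18.80 − 2.16 = 16.64.
Upper fence = Q3 + 1.5·IQR = 20.24 + 2.16 = 22.40.
12.83 < 16.64 → outlier.
14.65 < 16.64 → outlier.
15.36 < 16.64 → outlier.
16.60 < 16.64 → outlier.
All remaining values lie within [16.64, 22.40].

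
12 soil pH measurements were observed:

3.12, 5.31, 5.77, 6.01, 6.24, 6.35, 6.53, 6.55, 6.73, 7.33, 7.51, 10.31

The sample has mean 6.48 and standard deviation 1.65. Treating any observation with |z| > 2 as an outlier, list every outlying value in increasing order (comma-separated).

Cutoffs at x̄ ± 2s: 6.48 ± 2·1.65 = [3.18, 9.78].
3.12: z = -2.04, |z| > 2 → outlier.
10.31: z = 2.32, |z| > 2 → outlier.
Every other value lies within [3.18, 9.78].

3.12, 10.31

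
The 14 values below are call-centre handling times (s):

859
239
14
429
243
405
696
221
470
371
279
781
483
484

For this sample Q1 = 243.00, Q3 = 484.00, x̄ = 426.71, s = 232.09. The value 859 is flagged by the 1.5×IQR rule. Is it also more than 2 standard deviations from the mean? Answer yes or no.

z = (859 − 426.71) / 232.09 = 1.86.
|z| = 1.86 ≤ 2.

no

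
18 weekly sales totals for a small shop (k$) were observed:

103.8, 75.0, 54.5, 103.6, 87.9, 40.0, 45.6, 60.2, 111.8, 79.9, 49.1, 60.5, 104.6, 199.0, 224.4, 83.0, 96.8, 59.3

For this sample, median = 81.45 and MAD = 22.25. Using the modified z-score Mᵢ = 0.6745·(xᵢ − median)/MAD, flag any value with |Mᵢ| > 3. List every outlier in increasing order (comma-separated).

|Mᵢ| > 3 ⇔ |xᵢ − 81.45| > 3·22.25/0.6745 = 98.96.
So outliers lie outside [-17.51, 180.41].
199.0: M = 3.56 → outlier.
224.4: M = 4.33 → outlier.

199.0, 224.4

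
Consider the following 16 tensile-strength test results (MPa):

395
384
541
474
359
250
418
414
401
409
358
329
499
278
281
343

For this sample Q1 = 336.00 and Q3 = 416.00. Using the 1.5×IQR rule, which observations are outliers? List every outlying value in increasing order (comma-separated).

541

IQR = Q3 − Q1 = 416.00 − 336.00 = 80.00.
Lower fence = Q1 − 1.5·IQR = 336.00 − 120.00 = 216.00.
Upper fence = Q3 + 1.5·IQR = 416.00 + 120.00 = 536.00.
541 > 536.00 → outlier.
All remaining values lie within [216.00, 536.00].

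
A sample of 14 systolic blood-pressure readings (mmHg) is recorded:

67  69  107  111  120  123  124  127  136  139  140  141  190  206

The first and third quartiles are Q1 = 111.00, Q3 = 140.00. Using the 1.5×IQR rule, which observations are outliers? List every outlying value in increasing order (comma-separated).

IQR = Q3 − Q1 = 140.00 − 111.00 = 29.00.
Lower fence = Q1 − 1.5·IQR = 111.00 − 43.50 = 67.50.
Upper fence = Q3 + 1.5·IQR = 140.00 + 43.50 = 183.50.
67 < 67.50 → outlier.
190 > 183.50 → outlier.
206 > 183.50 → outlier.
All remaining values lie within [67.50, 183.50].

67, 190, 206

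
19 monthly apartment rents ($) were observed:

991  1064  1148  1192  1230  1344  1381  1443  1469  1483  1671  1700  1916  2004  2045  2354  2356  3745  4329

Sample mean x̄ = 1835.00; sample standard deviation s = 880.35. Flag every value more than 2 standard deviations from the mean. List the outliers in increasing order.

3745, 4329

Cutoffs at x̄ ± 2s: 1835.00 ± 2·880.35 = [74.30, 3595.70].
3745: z = 2.17, |z| > 2 → outlier.
4329: z = 2.83, |z| > 2 → outlier.
Every other value lies within [74.30, 3595.70].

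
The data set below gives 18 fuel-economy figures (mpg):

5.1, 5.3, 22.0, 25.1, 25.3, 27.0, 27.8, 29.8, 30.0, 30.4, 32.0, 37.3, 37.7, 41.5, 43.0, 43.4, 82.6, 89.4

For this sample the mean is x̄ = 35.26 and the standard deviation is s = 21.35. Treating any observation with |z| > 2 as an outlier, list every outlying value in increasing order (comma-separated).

Cutoffs at x̄ ± 2s: 35.26 ± 2·21.35 = [-7.44, 77.96].
82.6: z = 2.22, |z| > 2 → outlier.
89.4: z = 2.54, |z| > 2 → outlier.
Every other value lies within [-7.44, 77.96].

82.6, 89.4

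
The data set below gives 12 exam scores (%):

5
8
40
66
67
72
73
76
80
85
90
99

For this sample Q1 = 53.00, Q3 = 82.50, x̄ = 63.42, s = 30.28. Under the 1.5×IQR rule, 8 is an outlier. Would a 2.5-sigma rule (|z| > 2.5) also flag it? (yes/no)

z = (8 − 63.42) / 30.28 = -1.83.
|z| = 1.83 ≤ 2.5.

no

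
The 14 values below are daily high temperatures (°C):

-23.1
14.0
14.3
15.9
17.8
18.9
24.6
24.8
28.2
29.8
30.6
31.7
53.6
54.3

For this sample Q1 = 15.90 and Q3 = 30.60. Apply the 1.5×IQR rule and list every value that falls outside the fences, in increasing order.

-23.1, 53.6, 54.3

IQR = Q3 − Q1 = 30.60 − 15.90 = 14.70.
Lower fence = Q1 − 1.5·IQR = 15.90 − 22.05 = -6.15.
Upper fence = Q3 + 1.5·IQR = 30.60 + 22.05 = 52.65.
-23.1 < -6.15 → outlier.
53.6 > 52.65 → outlier.
54.3 > 52.65 → outlier.
All remaining values lie within [-6.15, 52.65].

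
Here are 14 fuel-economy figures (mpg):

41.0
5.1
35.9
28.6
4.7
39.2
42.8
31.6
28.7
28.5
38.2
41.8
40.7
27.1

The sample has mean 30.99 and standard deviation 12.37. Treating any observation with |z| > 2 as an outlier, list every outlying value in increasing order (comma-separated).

4.7, 5.1

Cutoffs at x̄ ± 2s: 30.99 ± 2·12.37 = [6.25, 55.73].
4.7: z = -2.13, |z| > 2 → outlier.
5.1: z = -2.09, |z| > 2 → outlier.
Every other value lies within [6.25, 55.73].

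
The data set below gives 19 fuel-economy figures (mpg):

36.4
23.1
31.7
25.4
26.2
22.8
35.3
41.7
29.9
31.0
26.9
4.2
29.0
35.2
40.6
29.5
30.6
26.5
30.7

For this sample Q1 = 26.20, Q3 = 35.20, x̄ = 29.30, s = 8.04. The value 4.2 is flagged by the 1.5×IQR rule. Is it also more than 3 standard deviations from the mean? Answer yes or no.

yes

z = (4.2 − 29.30) / 8.04 = -3.12.
|z| = 3.12 > 3.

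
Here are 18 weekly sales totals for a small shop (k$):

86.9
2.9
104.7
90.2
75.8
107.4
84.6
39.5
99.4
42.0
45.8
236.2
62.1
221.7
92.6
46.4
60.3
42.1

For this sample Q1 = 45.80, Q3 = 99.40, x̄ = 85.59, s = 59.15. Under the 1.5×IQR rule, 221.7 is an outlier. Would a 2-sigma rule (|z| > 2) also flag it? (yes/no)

yes

z = (221.7 − 85.59) / 59.15 = 2.30.
|z| = 2.30 > 2.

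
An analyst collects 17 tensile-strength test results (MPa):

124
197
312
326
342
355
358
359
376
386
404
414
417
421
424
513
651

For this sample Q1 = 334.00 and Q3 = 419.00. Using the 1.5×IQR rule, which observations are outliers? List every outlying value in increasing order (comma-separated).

124, 197, 651

IQR = Q3 − Q1 = 419.00 − 334.00 = 85.00.
Lower fence = Q1 − 1.5·IQR = 334.00 − 127.50 = 206.50.
Upper fence = Q3 + 1.5·IQR = 419.00 + 127.50 = 546.50.
124 < 206.50 → outlier.
197 < 206.50 → outlier.
651 > 546.50 → outlier.
All remaining values lie within [206.50, 546.50].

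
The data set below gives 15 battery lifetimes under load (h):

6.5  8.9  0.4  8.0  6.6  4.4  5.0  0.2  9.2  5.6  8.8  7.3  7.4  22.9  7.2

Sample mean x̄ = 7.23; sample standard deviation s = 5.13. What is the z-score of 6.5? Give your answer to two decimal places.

z = (6.5 − 7.23) / 5.13 = -0.14.

-0.14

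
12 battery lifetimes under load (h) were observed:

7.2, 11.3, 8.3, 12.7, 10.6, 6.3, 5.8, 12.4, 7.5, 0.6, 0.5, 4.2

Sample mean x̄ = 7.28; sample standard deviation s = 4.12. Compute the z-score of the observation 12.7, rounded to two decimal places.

z = (12.7 − 7.28) / 4.12 = 1.32.

1.32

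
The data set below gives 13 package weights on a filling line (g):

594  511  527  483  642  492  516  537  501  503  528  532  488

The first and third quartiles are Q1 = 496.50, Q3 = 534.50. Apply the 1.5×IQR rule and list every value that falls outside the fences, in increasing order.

IQR = Q3 − Q1 = 534.50 − 496.50 = 38.00.
Lower fence = Q1 − 1.5·IQR = 496.50 − 57.00 = 439.50.
Upper fence = Q3 + 1.5·IQR = 534.50 + 57.00 = 591.50.
594 > 591.50 → outlier.
642 > 591.50 → outlier.
All remaining values lie within [439.50, 591.50].

594, 642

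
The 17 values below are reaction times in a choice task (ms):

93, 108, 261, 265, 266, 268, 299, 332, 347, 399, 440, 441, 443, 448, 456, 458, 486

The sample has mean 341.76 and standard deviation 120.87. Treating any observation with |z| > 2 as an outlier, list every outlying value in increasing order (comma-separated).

Cutoffs at x̄ ± 2s: 341.76 ± 2·120.87 = [100.02, 583.50].
93: z = -2.06, |z| > 2 → outlier.
Every other value lies within [100.02, 583.50].

93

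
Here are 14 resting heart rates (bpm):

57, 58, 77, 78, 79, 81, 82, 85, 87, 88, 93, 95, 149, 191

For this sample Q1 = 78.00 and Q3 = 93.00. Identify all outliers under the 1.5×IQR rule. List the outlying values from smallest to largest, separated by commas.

IQR = Q3 − Q1 = 93.00 − 78.00 = 15.00.
Lower fence = Q1 − 1.5·IQR = 78.00 − 22.50 = 55.50.
Upper fence = Q3 + 1.5·IQR = 93.00 + 22.50 = 115.50.
149 > 115.50 → outlier.
191 > 115.50 → outlier.
All remaining values lie within [55.50, 115.50].

149, 191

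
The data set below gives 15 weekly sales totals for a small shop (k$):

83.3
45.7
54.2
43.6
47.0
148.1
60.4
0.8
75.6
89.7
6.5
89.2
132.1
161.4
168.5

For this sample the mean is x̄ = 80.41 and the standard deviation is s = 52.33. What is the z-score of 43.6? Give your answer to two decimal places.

z = (43.6 − 80.41) / 52.33 = -0.70.

-0.70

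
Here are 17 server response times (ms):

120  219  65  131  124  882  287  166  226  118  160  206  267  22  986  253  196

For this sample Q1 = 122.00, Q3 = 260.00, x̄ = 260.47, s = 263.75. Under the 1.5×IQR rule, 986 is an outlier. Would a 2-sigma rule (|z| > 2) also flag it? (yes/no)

yes

z = (986 − 260.47) / 263.75 = 2.75.
|z| = 2.75 > 2.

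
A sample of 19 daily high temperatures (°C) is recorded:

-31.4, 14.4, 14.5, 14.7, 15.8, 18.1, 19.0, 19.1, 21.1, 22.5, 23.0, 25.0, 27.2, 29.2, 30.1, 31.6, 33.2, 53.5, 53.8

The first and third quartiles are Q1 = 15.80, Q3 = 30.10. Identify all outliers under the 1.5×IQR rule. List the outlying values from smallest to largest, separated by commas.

IQR = Q3 − Q1 = 30.10 − 15.80 = 14.30.
Lower fence = Q1 − 1.5·IQR = 15.80 − 21.45 = -5.65.
Upper fence = Q3 + 1.5·IQR = 30.10 + 21.45 = 51.55.
-31.4 < -5.65 → outlier.
53.5 > 51.55 → outlier.
53.8 > 51.55 → outlier.
All remaining values lie within [-5.65, 51.55].

-31.4, 53.5, 53.8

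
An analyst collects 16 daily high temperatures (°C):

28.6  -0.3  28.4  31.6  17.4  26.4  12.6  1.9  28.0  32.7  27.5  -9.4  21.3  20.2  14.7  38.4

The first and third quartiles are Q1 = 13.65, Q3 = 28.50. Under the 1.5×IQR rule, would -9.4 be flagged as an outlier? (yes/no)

yes

IQR = Q3 − Q1 = 28.50 − 13.65 = 14.85.
Lower fence = Q1 − 1.5·IQR = 13.65 − 22.275 = -8.625.
Upper fence = Q3 + 1.5·IQR = 28.50 + 22.275 = 50.775.
-9.4 lies below the lower fence.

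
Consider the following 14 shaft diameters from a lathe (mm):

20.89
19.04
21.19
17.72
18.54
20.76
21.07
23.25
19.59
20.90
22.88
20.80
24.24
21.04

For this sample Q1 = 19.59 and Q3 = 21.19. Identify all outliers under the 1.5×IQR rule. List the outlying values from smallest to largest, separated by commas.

IQR = Q3 − Q1 = 21.19 − 19.59 = 1.60.
Lower fence = Q1 − 1.5·IQR = 19.59 − 2.40 = 17.19.
Upper fence = Q3 + 1.5·IQR = 21.19 + 2.40 = 23.59.
24.24 > 23.59 → outlier.
All remaining values lie within [17.19, 23.59].

24.24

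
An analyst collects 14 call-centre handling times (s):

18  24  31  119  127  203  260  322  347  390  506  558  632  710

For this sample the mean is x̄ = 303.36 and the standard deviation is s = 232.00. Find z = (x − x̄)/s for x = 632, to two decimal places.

1.42

z = (632 − 303.36) / 232.00 = 1.42.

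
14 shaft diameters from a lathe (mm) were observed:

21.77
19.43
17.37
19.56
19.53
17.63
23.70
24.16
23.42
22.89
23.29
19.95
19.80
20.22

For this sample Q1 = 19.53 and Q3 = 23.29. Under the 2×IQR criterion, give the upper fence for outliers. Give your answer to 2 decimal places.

30.81

IQR = Q3 − Q1 = 23.29 − 19.53 = 3.76.
Lower fence = Q1 − 2·IQR = 19.53 − 7.52 = 12.01.
Upper fence = Q3 + 2·IQR = 23.29 + 7.52 = 30.81.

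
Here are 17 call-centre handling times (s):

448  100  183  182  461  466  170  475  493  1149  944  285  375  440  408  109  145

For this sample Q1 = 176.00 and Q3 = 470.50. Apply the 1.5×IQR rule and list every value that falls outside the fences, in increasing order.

IQR = Q3 − Q1 = 470.50 − 176.00 = 294.50.
Lower fence = Q1 − 1.5·IQR = 176.00 − 441.75 = -265.75.
Upper fence = Q3 + 1.5·IQR = 470.50 + 441.75 = 912.25.
944 > 912.25 → outlier.
1149 > 912.25 → outlier.
All remaining values lie within [-265.75, 912.25].

944, 1149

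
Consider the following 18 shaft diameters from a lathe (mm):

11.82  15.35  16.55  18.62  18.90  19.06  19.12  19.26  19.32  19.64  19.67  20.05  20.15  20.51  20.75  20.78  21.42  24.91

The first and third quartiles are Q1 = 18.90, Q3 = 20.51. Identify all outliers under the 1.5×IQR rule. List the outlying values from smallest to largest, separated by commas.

11.82, 15.35, 24.91

IQR = Q3 − Q1 = 20.51 − 18.90 = 1.61.
Lower fence = Q1 − 1.5·IQR = 18.90 − 2.415 = 16.485.
Upper fence = Q3 + 1.5·IQR = 20.51 + 2.415 = 22.925.
11.82 < 16.485 → outlier.
15.35 < 16.485 → outlier.
24.91 > 22.925 → outlier.
All remaining values lie within [16.485, 22.925].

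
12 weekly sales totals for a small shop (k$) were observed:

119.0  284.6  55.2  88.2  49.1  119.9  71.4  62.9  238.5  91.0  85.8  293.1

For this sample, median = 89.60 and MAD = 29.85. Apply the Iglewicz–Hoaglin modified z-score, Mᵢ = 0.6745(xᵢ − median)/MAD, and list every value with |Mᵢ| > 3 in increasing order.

238.5, 284.6, 293.1

|Mᵢ| > 3 ⇔ |xᵢ − 89.60| > 3·29.85/0.6745 = 132.77.
So outliers lie outside [-43.17, 222.37].
238.5: M = 3.36 → outlier.
284.6: M = 4.41 → outlier.
293.1: M = 4.60 → outlier.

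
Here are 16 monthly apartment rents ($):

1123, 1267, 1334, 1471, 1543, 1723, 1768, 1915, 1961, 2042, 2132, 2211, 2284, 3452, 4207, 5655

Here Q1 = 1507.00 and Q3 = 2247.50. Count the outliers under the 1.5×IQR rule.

3

IQR = 740.50; fences at 1507.00 − 1110.75 = 396.25 and 2247.50 + 1110.75 = 3358.25.
Outside the cutoffs: 3452, 4207, 5655.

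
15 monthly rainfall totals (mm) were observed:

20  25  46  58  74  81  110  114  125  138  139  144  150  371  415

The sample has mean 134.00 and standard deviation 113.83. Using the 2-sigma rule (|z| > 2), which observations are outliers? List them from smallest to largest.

371, 415

Cutoffs at x̄ ± 2s: 134.00 ± 2·113.83 = [-93.66, 361.66].
371: z = 2.08, |z| > 2 → outlier.
415: z = 2.47, |z| > 2 → outlier.
Every other value lies within [-93.66, 361.66].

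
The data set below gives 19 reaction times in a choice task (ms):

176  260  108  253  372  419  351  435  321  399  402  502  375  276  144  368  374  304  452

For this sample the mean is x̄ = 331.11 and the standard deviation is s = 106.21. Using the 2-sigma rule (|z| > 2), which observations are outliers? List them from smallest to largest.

108

Cutoffs at x̄ ± 2s: 331.11 ± 2·106.21 = [118.69, 543.53].
108: z = -2.10, |z| > 2 → outlier.
Every other value lies within [118.69, 543.53].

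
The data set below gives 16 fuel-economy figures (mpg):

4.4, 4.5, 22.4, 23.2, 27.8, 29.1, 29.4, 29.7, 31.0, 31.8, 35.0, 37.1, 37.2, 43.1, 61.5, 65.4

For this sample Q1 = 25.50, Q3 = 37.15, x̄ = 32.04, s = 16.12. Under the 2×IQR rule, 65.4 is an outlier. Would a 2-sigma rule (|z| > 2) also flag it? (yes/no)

z = (65.4 − 32.04) / 16.12 = 2.07.
|z| = 2.07 > 2.

yes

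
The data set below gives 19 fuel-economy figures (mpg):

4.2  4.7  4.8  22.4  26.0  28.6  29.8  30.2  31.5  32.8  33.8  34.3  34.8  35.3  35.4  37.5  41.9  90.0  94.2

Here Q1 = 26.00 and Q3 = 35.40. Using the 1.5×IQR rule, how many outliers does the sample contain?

5

IQR = 9.40; fences at 26.00 − 14.10 = 11.90 and 35.40 + 14.10 = 49.50.
Outside the cutoffs: 4.2, 4.7, 4.8, 90.0, 94.2.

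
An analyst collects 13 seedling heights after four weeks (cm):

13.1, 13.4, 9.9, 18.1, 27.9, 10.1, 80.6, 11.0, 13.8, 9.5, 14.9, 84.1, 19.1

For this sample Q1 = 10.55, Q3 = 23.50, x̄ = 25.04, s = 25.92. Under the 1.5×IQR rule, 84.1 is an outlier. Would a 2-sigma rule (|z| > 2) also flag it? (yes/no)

z = (84.1 − 25.04) / 25.92 = 2.28.
|z| = 2.28 > 2.

yes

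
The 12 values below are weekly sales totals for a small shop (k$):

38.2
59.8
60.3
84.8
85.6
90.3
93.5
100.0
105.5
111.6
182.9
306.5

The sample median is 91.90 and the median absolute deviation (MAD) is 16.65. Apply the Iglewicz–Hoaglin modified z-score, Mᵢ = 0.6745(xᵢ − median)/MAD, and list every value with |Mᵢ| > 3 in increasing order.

|Mᵢ| > 3 ⇔ |xᵢ − 91.90| > 3·16.65/0.6745 = 74.05.
So outliers lie outside [17.85, 165.95].
182.9: M = 3.69 → outlier.
306.5: M = 8.69 → outlier.

182.9, 306.5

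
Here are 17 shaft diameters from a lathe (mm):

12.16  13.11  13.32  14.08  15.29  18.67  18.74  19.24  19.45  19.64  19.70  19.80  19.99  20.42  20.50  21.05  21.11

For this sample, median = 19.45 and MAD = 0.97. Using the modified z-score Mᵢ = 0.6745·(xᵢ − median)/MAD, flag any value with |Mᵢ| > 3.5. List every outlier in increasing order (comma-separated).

12.16, 13.11, 13.32, 14.08

|Mᵢ| > 3.5 ⇔ |xᵢ − 19.45| > 3.5·0.97/0.6745 = 5.03.
So outliers lie outside [14.42, 24.48].
12.16: M = -5.07 → outlier.
13.11: M = -4.41 → outlier.
13.32: M = -4.26 → outlier.
14.08: M = -3.73 → outlier.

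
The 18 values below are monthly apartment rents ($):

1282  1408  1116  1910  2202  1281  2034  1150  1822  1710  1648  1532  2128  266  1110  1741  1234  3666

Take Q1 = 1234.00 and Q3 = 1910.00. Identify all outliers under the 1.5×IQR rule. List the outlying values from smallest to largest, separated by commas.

IQR = Q3 − Q1 = 1910.00 − 1234.00 = 676.00.
Lower fence = Q1 − 1.5·IQR = 1234.00 − 1014.00 = 220.00.
Upper fence = Q3 + 1.5·IQR = 1910.00 + 1014.00 = 2924.00.
3666 > 2924.00 → outlier.
All remaining values lie within [220.00, 2924.00].

3666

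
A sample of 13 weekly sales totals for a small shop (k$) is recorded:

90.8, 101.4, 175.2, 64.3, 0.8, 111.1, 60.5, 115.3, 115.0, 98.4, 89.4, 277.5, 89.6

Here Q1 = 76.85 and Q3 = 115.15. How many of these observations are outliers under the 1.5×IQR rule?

3

IQR = 38.30; fences at 76.85 − 57.45 = 19.40 and 115.15 + 57.45 = 172.60.
Outside the cutoffs: 0.8, 175.2, 277.5.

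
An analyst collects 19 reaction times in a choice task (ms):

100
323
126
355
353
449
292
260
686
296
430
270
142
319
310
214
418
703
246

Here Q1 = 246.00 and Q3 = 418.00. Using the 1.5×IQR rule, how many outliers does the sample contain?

2

IQR = 172.00; fences at 246.00 − 258.00 = -12.00 and 418.00 + 258.00 = 676.00.
Outside the cutoffs: 686, 703.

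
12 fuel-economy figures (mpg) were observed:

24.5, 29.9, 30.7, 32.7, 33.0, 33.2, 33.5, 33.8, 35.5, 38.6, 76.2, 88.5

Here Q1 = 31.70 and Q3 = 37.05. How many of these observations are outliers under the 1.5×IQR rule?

IQR = 5.35; fences at 31.70 − 8.025 = 23.675 and 37.05 + 8.025 = 45.075.
Outside the cutoffs: 76.2, 88.5.

2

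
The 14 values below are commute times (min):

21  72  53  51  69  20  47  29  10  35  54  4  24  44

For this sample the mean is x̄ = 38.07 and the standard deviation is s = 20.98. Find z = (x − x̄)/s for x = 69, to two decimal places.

z = (69 − 38.07) / 20.98 = 1.47.

1.47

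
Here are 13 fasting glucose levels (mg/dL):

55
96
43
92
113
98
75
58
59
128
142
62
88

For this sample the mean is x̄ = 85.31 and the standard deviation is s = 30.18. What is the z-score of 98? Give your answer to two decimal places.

z = (98 − 85.31) / 30.18 = 0.42.

0.42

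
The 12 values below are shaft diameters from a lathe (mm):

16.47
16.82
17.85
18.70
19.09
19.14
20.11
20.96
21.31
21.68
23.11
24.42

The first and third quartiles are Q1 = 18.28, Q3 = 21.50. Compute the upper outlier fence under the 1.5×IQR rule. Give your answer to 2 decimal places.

IQR = Q3 − Q1 = 21.50 − 18.28 = 3.22.
Lower fence = Q1 − 1.5·IQR = 18.28 − 4.83 = 13.45.
Upper fence = Q3 + 1.5·IQR = 21.50 + 4.83 = 26.33.

26.33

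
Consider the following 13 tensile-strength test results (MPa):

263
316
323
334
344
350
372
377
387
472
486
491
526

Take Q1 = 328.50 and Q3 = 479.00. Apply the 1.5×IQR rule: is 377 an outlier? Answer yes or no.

no

IQR = Q3 − Q1 = 479.00 − 328.50 = 150.50.
Lower fence = Q1 − 1.5·IQR = 328.50 − 225.75 = 102.75.
Upper fence = Q3 + 1.5·IQR = 479.00 + 225.75 = 704.75.
377 lies within [102.75, 704.75].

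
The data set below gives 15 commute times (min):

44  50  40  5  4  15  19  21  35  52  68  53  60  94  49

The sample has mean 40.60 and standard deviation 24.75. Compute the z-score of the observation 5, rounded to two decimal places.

-1.44

z = (5 − 40.60) / 24.75 = -1.44.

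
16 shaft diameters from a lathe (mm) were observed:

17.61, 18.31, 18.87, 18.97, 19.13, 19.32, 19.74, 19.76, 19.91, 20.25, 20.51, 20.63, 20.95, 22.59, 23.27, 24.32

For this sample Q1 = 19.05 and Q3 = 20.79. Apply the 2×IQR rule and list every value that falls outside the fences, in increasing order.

IQR = Q3 − Q1 = 20.79 − 19.05 = 1.74.
Lower fence = Q1 − 2·IQR = 19.05 − 3.48 = 15.57.
Upper fence = Q3 + 2·IQR = 20.79 + 3.48 = 24.27.
24.32 > 24.27 → outlier.
All remaining values lie within [15.57, 24.27].

24.32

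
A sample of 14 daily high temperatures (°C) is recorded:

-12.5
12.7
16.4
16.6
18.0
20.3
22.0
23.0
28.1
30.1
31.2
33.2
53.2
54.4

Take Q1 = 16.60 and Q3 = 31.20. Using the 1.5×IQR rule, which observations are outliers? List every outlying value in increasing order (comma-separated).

-12.5, 53.2, 54.4

IQR = Q3 − Q1 = 31.20 − 16.60 = 14.60.
Lower fence = Q1 − 1.5·IQR = 16.60 − 21.90 = -5.30.
Upper fence = Q3 + 1.5·IQR = 31.20 + 21.90 = 53.10.
-12.5 < -5.30 → outlier.
53.2 > 53.10 → outlier.
54.4 > 53.10 → outlier.
All remaining values lie within [-5.30, 53.10].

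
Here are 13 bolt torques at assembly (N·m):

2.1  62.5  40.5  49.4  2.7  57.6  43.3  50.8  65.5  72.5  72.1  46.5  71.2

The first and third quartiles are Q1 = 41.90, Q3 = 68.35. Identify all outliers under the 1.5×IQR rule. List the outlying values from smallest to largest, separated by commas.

2.1

IQR = Q3 − Q1 = 68.35 − 41.90 = 26.45.
Lower fence = Q1 − 1.5·IQR = 41.90 − 39.675 = 2.225.
Upper fence = Q3 + 1.5·IQR = 68.35 + 39.675 = 108.025.
2.1 < 2.225 → outlier.
All remaining values lie within [2.225, 108.025].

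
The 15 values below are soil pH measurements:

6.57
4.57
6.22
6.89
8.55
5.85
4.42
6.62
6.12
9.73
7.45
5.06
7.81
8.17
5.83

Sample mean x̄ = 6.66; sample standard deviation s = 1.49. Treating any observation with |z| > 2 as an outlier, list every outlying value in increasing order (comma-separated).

9.73

Cutoffs at x̄ ± 2s: 6.66 ± 2·1.49 = [3.68, 9.64].
9.73: z = 2.06, |z| > 2 → outlier.
Every other value lies within [3.68, 9.64].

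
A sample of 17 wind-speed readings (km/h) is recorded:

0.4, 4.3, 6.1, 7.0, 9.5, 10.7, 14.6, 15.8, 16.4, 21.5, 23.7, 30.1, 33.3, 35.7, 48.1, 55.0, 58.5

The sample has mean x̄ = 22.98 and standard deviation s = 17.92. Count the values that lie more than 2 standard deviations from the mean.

Cutoffs: x̄ ± 2s = [-12.86, 58.82].
Every value lies within the cutoffs.

0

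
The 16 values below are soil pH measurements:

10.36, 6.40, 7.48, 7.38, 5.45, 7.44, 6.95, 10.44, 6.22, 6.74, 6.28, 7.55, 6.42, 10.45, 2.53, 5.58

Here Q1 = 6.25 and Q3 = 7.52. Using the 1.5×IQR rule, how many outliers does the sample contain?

IQR = 1.27; fences at 6.25 − 1.905 = 4.345 and 7.52 + 1.905 = 9.425.
Outside the cutoffs: 2.53, 10.36, 10.44, 10.45.

4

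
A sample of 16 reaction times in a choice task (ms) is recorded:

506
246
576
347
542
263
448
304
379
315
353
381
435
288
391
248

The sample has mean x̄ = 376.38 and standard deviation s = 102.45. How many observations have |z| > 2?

Cutoffs: x̄ ± 2s = [171.48, 581.28].
Every value lies within the cutoffs.

0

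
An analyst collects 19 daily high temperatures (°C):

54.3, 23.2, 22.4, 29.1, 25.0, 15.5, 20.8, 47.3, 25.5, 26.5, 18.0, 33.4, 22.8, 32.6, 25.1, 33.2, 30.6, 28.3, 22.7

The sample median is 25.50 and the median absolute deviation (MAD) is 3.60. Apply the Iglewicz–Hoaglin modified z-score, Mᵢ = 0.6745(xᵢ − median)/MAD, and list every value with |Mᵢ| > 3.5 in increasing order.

|Mᵢ| > 3.5 ⇔ |xᵢ − 25.50| > 3.5·3.60/0.6745 = 18.68.
So outliers lie outside [6.82, 44.18].
47.3: M = 4.08 → outlier.
54.3: M = 5.40 → outlier.

47.3, 54.3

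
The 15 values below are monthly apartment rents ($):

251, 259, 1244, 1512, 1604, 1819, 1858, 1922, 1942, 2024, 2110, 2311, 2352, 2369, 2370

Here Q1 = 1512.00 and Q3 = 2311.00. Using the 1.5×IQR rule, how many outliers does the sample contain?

2

IQR = 799.00; fences at 1512.00 − 1198.50 = 313.50 and 2311.00 + 1198.50 = 3509.50.
Outside the cutoffs: 251, 259.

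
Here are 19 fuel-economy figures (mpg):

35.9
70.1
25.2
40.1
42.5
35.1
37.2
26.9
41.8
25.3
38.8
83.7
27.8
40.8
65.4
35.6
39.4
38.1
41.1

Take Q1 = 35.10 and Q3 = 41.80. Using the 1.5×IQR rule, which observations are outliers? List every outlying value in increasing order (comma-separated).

65.4, 70.1, 83.7

IQR = Q3 − Q1 = 41.80 − 35.10 = 6.70.
Lower fence = Q1 − 1.5·IQR = 35.10 − 10.05 = 25.05.
Upper fence = Q3 + 1.5·IQR = 41.80 + 10.05 = 51.85.
65.4 > 51.85 → outlier.
70.1 > 51.85 → outlier.
83.7 > 51.85 → outlier.
All remaining values lie within [25.05, 51.85].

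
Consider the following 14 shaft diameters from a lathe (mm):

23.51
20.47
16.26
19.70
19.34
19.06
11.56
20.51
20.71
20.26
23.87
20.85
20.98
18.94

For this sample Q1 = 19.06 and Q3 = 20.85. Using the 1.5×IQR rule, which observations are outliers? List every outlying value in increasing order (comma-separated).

11.56, 16.26, 23.87

IQR = Q3 − Q1 = 20.85 − 19.06 = 1.79.
Lower fence = Q1 − 1.5·IQR = 19.06 − 2.685 = 16.375.
Upper fence = Q3 + 1.5·IQR = 20.85 + 2.685 = 23.535.
11.56 < 16.375 → outlier.
16.26 < 16.375 → outlier.
23.87 > 23.535 → outlier.
All remaining values lie within [16.375, 23.535].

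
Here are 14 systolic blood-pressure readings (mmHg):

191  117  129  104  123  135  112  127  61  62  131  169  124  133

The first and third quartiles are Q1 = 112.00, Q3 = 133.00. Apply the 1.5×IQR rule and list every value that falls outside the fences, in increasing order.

IQR = Q3 − Q1 = 133.00 − 112.00 = 21.00.
Lower fence = Q1 − 1.5·IQR = 112.00 − 31.50 = 80.50.
Upper fence = Q3 + 1.5·IQR = 133.00 + 31.50 = 164.50.
61 < 80.50 → outlier.
62 < 80.50 → outlier.
169 > 164.50 → outlier.
191 > 164.50 → outlier.
All remaining values lie within [80.50, 164.50].

61, 62, 169, 191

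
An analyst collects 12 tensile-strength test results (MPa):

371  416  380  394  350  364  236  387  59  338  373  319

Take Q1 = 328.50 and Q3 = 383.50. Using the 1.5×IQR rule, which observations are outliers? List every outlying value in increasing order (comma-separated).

IQR = Q3 − Q1 = 383.50 − 328.50 = 55.00.
Lower fence = Q1 − 1.5·IQR = 328.50 − 82.50 = 246.00.
Upper fence = Q3 + 1.5·IQR = 383.50 + 82.50 = 466.00.
59 < 246.00 → outlier.
236 < 246.00 → outlier.
All remaining values lie within [246.00, 466.00].

59, 236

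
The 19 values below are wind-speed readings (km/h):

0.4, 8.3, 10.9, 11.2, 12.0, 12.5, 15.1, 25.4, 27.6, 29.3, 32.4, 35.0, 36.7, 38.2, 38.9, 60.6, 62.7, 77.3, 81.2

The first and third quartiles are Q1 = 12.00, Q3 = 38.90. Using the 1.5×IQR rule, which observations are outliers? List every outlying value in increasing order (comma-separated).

81.2

IQR = Q3 − Q1 = 38.90 − 12.00 = 26.90.
Lower fence = Q1 − 1.5·IQR = 12.00 − 40.35 = -28.35.
Upper fence = Q3 + 1.5·IQR = 38.90 + 40.35 = 79.25.
81.2 > 79.25 → outlier.
All remaining values lie within [-28.35, 79.25].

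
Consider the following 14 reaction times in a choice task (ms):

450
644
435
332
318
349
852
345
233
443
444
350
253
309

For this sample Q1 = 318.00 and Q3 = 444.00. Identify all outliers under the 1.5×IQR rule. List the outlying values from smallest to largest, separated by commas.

644, 852

IQR = Q3 − Q1 = 444.00 − 318.00 = 126.00.
Lower fence = Q1 − 1.5·IQR = 318.00 − 189.00 = 129.00.
Upper fence = Q3 + 1.5·IQR = 444.00 + 189.00 = 633.00.
644 > 633.00 → outlier.
852 > 633.00 → outlier.
All remaining values lie within [129.00, 633.00].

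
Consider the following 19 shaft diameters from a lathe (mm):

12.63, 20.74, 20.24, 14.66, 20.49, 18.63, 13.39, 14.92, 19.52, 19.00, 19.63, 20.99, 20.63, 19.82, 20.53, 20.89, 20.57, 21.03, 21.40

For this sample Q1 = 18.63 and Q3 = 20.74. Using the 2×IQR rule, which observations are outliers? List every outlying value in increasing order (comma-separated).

IQR = Q3 − Q1 = 20.74 − 18.63 = 2.11.
Lower fence = Q1 − 2·IQR = 18.63 − 4.22 = 14.41.
Upper fence = Q3 + 2·IQR = 20.74 + 4.22 = 24.96.
12.63 < 14.41 → outlier.
13.39 < 14.41 → outlier.
All remaining values lie within [14.41, 24.96].

12.63, 13.39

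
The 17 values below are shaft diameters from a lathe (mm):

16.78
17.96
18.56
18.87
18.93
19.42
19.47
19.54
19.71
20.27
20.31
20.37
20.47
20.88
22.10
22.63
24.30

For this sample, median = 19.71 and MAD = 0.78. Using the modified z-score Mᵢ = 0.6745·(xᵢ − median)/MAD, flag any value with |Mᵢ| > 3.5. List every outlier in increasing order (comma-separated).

|Mᵢ| > 3.5 ⇔ |xᵢ − 19.71| > 3.5·0.78/0.6745 = 4.05.
So outliers lie outside [15.66, 23.76].
24.30: M = 3.97 → outlier.

24.30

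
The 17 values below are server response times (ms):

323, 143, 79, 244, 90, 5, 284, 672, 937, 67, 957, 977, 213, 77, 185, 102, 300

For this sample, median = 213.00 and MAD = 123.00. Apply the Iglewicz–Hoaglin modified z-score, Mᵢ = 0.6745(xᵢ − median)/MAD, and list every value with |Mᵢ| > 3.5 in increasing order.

|Mᵢ| > 3.5 ⇔ |xᵢ − 213.00| > 3.5·123.00/0.6745 = 638.25.
So outliers lie outside [-425.25, 851.25].
937: M = 3.97 → outlier.
957: M = 4.08 → outlier.
977: M = 4.19 → outlier.

937, 957, 977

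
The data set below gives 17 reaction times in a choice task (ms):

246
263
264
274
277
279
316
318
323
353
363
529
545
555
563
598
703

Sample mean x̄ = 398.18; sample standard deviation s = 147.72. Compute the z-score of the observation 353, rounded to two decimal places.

-0.31

z = (353 − 398.18) / 147.72 = -0.31.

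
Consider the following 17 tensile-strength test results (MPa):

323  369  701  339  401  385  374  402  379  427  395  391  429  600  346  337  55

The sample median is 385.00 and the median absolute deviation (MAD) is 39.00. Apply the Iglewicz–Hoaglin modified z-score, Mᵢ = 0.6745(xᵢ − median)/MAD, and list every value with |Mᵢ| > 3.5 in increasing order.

|Mᵢ| > 3.5 ⇔ |xᵢ − 385.00| > 3.5·39.00/0.6745 = 202.37.
So outliers lie outside [182.63, 587.37].
55: M = -5.71 → outlier.
600: M = 3.72 → outlier.
701: M = 5.47 → outlier.

55, 600, 701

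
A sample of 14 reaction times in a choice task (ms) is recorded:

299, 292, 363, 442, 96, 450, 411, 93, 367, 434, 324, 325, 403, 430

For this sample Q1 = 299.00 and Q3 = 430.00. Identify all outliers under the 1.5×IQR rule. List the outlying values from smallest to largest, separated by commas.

IQR = Q3 − Q1 = 430.00 − 299.00 = 131.00.
Lower fence = Q1 − 1.5·IQR = 299.00 − 196.50 = 102.50.
Upper fence = Q3 + 1.5·IQR = 430.00 + 196.50 = 626.50.
93 < 102.50 → outlier.
96 < 102.50 → outlier.
All remaining values lie within [102.50, 626.50].

93, 96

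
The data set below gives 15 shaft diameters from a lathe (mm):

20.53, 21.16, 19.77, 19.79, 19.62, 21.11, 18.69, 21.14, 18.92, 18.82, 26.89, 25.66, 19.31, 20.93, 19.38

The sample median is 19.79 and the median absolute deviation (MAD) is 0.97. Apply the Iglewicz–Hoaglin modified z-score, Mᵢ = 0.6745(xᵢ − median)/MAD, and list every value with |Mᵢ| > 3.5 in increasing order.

|Mᵢ| > 3.5 ⇔ |xᵢ − 19.79| > 3.5·0.97/0.6745 = 5.03.
So outliers lie outside [14.76, 24.82].
25.66: M = 4.08 → outlier.
26.89: M = 4.94 → outlier.

25.66, 26.89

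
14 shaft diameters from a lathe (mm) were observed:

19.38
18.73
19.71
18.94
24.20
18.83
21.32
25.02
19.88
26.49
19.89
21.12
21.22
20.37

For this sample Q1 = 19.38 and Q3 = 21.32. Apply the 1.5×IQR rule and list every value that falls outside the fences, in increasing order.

25.02, 26.49

IQR = Q3 − Q1 = 21.32 − 19.38 = 1.94.
Lower fence = Q1 − 1.5·IQR = 19.38 − 2.91 = 16.47.
Upper fence = Q3 + 1.5·IQR = 21.32 + 2.91 = 24.23.
25.02 > 24.23 → outlier.
26.49 > 24.23 → outlier.
All remaining values lie within [16.47, 24.23].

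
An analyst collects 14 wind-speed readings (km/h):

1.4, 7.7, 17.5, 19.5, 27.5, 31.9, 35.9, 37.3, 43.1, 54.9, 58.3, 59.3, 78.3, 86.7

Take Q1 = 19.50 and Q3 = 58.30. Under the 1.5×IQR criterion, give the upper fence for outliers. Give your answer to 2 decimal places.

IQR = Q3 − Q1 = 58.30 − 19.50 = 38.80.
Lower fence = Q1 − 1.5·IQR = 19.50 − 58.20 = -38.70.
Upper fence = Q3 + 1.5·IQR = 58.30 + 58.20 = 116.50.

116.50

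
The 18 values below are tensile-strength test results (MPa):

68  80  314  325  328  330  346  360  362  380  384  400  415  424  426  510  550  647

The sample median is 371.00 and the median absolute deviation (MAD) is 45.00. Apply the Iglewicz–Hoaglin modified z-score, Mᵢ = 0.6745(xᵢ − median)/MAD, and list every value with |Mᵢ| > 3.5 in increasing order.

68, 80, 647

|Mᵢ| > 3.5 ⇔ |xᵢ − 371.00| > 3.5·45.00/0.6745 = 233.51.
So outliers lie outside [137.49, 604.51].
68: M = -4.54 → outlier.
80: M = -4.36 → outlier.
647: M = 4.14 → outlier.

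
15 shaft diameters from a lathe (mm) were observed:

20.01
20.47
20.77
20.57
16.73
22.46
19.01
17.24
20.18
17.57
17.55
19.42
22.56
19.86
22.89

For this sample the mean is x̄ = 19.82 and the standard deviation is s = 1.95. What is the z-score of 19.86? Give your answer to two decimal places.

z = (19.86 − 19.82) / 1.95 = 0.02.

0.02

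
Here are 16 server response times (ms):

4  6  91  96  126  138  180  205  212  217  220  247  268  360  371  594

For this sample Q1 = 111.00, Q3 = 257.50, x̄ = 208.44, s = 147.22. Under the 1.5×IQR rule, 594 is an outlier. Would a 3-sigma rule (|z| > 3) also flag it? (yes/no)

z = (594 − 208.44) / 147.22 = 2.62.
|z| = 2.62 ≤ 3.

no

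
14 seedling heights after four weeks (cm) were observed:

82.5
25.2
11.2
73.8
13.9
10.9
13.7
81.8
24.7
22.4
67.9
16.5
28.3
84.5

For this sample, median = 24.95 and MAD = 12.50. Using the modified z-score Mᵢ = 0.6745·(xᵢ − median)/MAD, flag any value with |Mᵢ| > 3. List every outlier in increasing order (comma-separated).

81.8, 82.5, 84.5

|Mᵢ| > 3 ⇔ |xᵢ − 24.95| > 3·12.50/0.6745 = 55.60.
So outliers lie outside [-30.65, 80.55].
81.8: M = 3.07 → outlier.
82.5: M = 3.11 → outlier.
84.5: M = 3.21 → outlier.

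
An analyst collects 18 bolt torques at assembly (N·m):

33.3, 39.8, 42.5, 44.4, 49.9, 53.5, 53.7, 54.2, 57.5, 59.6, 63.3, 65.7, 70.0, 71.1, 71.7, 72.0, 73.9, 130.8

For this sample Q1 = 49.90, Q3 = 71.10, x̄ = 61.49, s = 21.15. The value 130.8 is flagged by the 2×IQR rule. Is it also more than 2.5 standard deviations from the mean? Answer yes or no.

z = (130.8 − 61.49) / 21.15 = 3.28.
|z| = 3.28 > 2.5.

yes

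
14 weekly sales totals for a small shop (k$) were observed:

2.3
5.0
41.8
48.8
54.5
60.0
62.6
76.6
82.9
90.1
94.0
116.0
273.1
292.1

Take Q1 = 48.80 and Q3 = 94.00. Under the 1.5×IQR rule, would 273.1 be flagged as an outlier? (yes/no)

yes

IQR = Q3 − Q1 = 94.00 − 48.80 = 45.20.
Lower fence = Q1 − 1.5·IQR = 48.80 − 67.80 = -19.00.
Upper fence = Q3 + 1.5·IQR = 94.00 + 67.80 = 161.80.
273.1 lies above the upper fence.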